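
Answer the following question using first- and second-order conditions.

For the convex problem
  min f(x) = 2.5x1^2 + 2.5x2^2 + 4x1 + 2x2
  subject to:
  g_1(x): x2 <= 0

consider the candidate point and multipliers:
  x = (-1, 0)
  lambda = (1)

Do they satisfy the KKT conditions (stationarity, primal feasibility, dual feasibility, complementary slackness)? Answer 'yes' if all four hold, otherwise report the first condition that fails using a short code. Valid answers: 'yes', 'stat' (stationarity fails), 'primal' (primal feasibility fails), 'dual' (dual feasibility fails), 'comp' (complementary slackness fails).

Gradient of f: grad f(x) = Q x + c = (-1, 2)
Constraint values g_i(x) = a_i^T x - b_i:
  g_1((-1, 0)) = 0
Stationarity residual: grad f(x) + sum_i lambda_i a_i = (-1, 3)
  -> stationarity FAILS
Primal feasibility (all g_i <= 0): OK
Dual feasibility (all lambda_i >= 0): OK
Complementary slackness (lambda_i * g_i(x) = 0 for all i): OK

Verdict: the first failing condition is stationarity -> stat.

stat


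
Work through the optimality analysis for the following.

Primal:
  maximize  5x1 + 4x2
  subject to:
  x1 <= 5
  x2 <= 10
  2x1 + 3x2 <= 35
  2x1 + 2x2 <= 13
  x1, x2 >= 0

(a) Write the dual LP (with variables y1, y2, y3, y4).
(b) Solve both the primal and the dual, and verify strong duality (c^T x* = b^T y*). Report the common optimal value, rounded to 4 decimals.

The standard primal-dual pair for 'max c^T x s.t. A x <= b, x >= 0' is:
  Dual:  min b^T y  s.t.  A^T y >= c,  y >= 0.

So the dual LP is:
  minimize  5y1 + 10y2 + 35y3 + 13y4
  subject to:
    y1 + 2y3 + 2y4 >= 5
    y2 + 3y3 + 2y4 >= 4
    y1, y2, y3, y4 >= 0

Solving the primal: x* = (5, 1.5).
  primal value c^T x* = 31.
Solving the dual: y* = (1, 0, 0, 2).
  dual value b^T y* = 31.
Strong duality: c^T x* = b^T y*. Confirmed.

31


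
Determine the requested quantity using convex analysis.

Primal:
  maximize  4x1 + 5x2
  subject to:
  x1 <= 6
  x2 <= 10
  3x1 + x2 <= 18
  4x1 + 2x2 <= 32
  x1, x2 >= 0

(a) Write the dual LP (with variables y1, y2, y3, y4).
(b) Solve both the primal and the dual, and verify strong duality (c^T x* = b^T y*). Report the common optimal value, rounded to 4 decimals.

The standard primal-dual pair for 'max c^T x s.t. A x <= b, x >= 0' is:
  Dual:  min b^T y  s.t.  A^T y >= c,  y >= 0.

So the dual LP is:
  minimize  6y1 + 10y2 + 18y3 + 32y4
  subject to:
    y1 + 3y3 + 4y4 >= 4
    y2 + y3 + 2y4 >= 5
    y1, y2, y3, y4 >= 0

Solving the primal: x* = (2.6667, 10).
  primal value c^T x* = 60.6667.
Solving the dual: y* = (0, 3.6667, 1.3333, 0).
  dual value b^T y* = 60.6667.
Strong duality: c^T x* = b^T y*. Confirmed.

60.6667


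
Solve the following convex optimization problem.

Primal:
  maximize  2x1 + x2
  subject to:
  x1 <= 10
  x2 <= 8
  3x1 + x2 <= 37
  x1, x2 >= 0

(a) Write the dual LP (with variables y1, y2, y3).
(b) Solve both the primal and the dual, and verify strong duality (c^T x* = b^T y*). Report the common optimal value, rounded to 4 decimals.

The standard primal-dual pair for 'max c^T x s.t. A x <= b, x >= 0' is:
  Dual:  min b^T y  s.t.  A^T y >= c,  y >= 0.

So the dual LP is:
  minimize  10y1 + 8y2 + 37y3
  subject to:
    y1 + 3y3 >= 2
    y2 + y3 >= 1
    y1, y2, y3 >= 0

Solving the primal: x* = (9.6667, 8).
  primal value c^T x* = 27.3333.
Solving the dual: y* = (0, 0.3333, 0.6667).
  dual value b^T y* = 27.3333.
Strong duality: c^T x* = b^T y*. Confirmed.

27.3333


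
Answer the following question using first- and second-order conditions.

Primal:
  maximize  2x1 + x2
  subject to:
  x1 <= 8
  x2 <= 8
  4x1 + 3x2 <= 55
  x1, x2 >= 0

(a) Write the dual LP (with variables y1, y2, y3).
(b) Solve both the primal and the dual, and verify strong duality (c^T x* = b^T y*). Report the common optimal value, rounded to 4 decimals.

The standard primal-dual pair for 'max c^T x s.t. A x <= b, x >= 0' is:
  Dual:  min b^T y  s.t.  A^T y >= c,  y >= 0.

So the dual LP is:
  minimize  8y1 + 8y2 + 55y3
  subject to:
    y1 + 4y3 >= 2
    y2 + 3y3 >= 1
    y1, y2, y3 >= 0

Solving the primal: x* = (8, 7.6667).
  primal value c^T x* = 23.6667.
Solving the dual: y* = (0.6667, 0, 0.3333).
  dual value b^T y* = 23.6667.
Strong duality: c^T x* = b^T y*. Confirmed.

23.6667


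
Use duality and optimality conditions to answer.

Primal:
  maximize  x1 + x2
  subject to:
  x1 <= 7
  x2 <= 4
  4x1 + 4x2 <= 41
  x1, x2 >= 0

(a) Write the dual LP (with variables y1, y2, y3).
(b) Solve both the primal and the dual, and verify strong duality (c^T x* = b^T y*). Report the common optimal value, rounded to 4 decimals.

The standard primal-dual pair for 'max c^T x s.t. A x <= b, x >= 0' is:
  Dual:  min b^T y  s.t.  A^T y >= c,  y >= 0.

So the dual LP is:
  minimize  7y1 + 4y2 + 41y3
  subject to:
    y1 + 4y3 >= 1
    y2 + 4y3 >= 1
    y1, y2, y3 >= 0

Solving the primal: x* = (6.25, 4).
  primal value c^T x* = 10.25.
Solving the dual: y* = (0, 0, 0.25).
  dual value b^T y* = 10.25.
Strong duality: c^T x* = b^T y*. Confirmed.

10.25


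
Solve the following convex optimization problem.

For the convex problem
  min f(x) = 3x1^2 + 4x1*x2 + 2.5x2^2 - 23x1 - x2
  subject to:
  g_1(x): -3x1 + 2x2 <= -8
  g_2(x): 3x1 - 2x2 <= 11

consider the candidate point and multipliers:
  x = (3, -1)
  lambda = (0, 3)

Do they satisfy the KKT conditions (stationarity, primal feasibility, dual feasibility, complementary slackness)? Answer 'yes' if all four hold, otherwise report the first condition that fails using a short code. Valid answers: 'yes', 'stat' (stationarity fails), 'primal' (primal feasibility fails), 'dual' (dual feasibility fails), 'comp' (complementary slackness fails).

Gradient of f: grad f(x) = Q x + c = (-9, 6)
Constraint values g_i(x) = a_i^T x - b_i:
  g_1((3, -1)) = -3
  g_2((3, -1)) = 0
Stationarity residual: grad f(x) + sum_i lambda_i a_i = (0, 0)
  -> stationarity OK
Primal feasibility (all g_i <= 0): OK
Dual feasibility (all lambda_i >= 0): OK
Complementary slackness (lambda_i * g_i(x) = 0 for all i): OK

Verdict: yes, KKT holds.

yes


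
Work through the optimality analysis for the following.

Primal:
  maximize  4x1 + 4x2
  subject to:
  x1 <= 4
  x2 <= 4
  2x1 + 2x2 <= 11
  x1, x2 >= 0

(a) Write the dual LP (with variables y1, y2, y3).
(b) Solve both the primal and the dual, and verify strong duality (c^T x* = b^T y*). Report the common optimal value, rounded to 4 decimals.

The standard primal-dual pair for 'max c^T x s.t. A x <= b, x >= 0' is:
  Dual:  min b^T y  s.t.  A^T y >= c,  y >= 0.

So the dual LP is:
  minimize  4y1 + 4y2 + 11y3
  subject to:
    y1 + 2y3 >= 4
    y2 + 2y3 >= 4
    y1, y2, y3 >= 0

Solving the primal: x* = (1.5, 4).
  primal value c^T x* = 22.
Solving the dual: y* = (0, 0, 2).
  dual value b^T y* = 22.
Strong duality: c^T x* = b^T y*. Confirmed.

22


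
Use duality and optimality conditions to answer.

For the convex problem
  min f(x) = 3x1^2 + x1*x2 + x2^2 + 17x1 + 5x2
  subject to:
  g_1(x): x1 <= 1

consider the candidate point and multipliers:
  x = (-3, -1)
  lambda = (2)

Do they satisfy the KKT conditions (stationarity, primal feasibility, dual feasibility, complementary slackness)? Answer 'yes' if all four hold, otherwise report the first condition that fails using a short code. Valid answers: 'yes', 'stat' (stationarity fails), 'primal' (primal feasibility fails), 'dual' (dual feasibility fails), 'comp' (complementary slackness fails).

Gradient of f: grad f(x) = Q x + c = (-2, 0)
Constraint values g_i(x) = a_i^T x - b_i:
  g_1((-3, -1)) = -4
Stationarity residual: grad f(x) + sum_i lambda_i a_i = (0, 0)
  -> stationarity OK
Primal feasibility (all g_i <= 0): OK
Dual feasibility (all lambda_i >= 0): OK
Complementary slackness (lambda_i * g_i(x) = 0 for all i): FAILS

Verdict: the first failing condition is complementary_slackness -> comp.

comp


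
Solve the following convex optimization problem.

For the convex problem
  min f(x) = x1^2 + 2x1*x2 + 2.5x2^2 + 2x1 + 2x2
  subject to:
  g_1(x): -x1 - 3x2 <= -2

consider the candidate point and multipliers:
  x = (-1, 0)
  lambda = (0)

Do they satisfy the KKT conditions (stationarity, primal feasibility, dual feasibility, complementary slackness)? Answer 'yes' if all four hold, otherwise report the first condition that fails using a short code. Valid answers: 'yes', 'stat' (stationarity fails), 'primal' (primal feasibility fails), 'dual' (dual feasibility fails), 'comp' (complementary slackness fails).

Gradient of f: grad f(x) = Q x + c = (0, 0)
Constraint values g_i(x) = a_i^T x - b_i:
  g_1((-1, 0)) = 3
Stationarity residual: grad f(x) + sum_i lambda_i a_i = (0, 0)
  -> stationarity OK
Primal feasibility (all g_i <= 0): FAILS
Dual feasibility (all lambda_i >= 0): OK
Complementary slackness (lambda_i * g_i(x) = 0 for all i): OK

Verdict: the first failing condition is primal_feasibility -> primal.

primal


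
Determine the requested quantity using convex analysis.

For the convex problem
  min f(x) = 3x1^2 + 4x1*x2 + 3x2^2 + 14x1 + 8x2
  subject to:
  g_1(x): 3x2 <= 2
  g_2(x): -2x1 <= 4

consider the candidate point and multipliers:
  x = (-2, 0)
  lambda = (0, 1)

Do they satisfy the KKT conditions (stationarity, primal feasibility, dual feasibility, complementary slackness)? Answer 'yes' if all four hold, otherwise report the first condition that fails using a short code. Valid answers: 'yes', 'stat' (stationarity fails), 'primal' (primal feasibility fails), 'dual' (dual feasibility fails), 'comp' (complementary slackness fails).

Gradient of f: grad f(x) = Q x + c = (2, 0)
Constraint values g_i(x) = a_i^T x - b_i:
  g_1((-2, 0)) = -2
  g_2((-2, 0)) = 0
Stationarity residual: grad f(x) + sum_i lambda_i a_i = (0, 0)
  -> stationarity OK
Primal feasibility (all g_i <= 0): OK
Dual feasibility (all lambda_i >= 0): OK
Complementary slackness (lambda_i * g_i(x) = 0 for all i): OK

Verdict: yes, KKT holds.

yes


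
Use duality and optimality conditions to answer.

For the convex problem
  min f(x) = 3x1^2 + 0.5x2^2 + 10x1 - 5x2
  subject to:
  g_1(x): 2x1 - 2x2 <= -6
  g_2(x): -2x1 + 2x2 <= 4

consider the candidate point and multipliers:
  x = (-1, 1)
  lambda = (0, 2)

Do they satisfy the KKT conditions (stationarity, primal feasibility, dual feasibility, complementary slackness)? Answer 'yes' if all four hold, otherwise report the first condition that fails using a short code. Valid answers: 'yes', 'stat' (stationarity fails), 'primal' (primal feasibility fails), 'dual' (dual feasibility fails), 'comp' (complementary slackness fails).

Gradient of f: grad f(x) = Q x + c = (4, -4)
Constraint values g_i(x) = a_i^T x - b_i:
  g_1((-1, 1)) = 2
  g_2((-1, 1)) = 0
Stationarity residual: grad f(x) + sum_i lambda_i a_i = (0, 0)
  -> stationarity OK
Primal feasibility (all g_i <= 0): FAILS
Dual feasibility (all lambda_i >= 0): OK
Complementary slackness (lambda_i * g_i(x) = 0 for all i): OK

Verdict: the first failing condition is primal_feasibility -> primal.

primal


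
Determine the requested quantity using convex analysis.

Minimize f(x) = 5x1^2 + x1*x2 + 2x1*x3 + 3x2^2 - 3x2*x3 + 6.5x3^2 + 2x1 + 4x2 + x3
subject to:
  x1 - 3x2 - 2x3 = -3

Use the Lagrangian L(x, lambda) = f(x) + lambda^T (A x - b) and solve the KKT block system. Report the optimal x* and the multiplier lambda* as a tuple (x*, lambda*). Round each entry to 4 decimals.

Form the Lagrangian:
  L(x, lambda) = (1/2) x^T Q x + c^T x + lambda^T (A x - b)
Stationarity (grad_x L = 0): Q x + c + A^T lambda = 0.
Primal feasibility: A x = b.

This gives the KKT block system:
  [ Q   A^T ] [ x     ]   [-c ]
  [ A    0  ] [ lambda ] = [ b ]

Solving the linear system:
  x*      = (-0.5223, 0.5498, 0.4141)
  lambda* = (1.8448)
  f(x*)   = 3.5516

x* = (-0.5223, 0.5498, 0.4141), lambda* = (1.8448)


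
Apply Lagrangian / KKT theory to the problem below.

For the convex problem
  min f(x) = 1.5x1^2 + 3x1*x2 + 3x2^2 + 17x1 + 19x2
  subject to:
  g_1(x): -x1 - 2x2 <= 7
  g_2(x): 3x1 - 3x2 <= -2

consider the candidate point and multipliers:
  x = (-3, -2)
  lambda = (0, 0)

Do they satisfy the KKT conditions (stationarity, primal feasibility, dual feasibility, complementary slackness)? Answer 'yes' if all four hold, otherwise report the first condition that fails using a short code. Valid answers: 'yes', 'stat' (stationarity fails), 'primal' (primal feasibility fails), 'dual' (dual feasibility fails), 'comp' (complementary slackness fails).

Gradient of f: grad f(x) = Q x + c = (2, -2)
Constraint values g_i(x) = a_i^T x - b_i:
  g_1((-3, -2)) = 0
  g_2((-3, -2)) = -1
Stationarity residual: grad f(x) + sum_i lambda_i a_i = (2, -2)
  -> stationarity FAILS
Primal feasibility (all g_i <= 0): OK
Dual feasibility (all lambda_i >= 0): OK
Complementary slackness (lambda_i * g_i(x) = 0 for all i): OK

Verdict: the first failing condition is stationarity -> stat.

stat


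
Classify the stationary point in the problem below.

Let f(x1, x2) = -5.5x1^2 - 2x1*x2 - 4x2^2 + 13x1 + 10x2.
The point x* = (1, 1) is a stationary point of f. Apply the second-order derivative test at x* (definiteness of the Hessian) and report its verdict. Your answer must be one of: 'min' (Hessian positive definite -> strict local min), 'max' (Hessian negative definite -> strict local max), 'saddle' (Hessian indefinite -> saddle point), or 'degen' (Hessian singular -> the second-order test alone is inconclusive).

Compute the Hessian H = grad^2 f:
  H = [[-11, -2], [-2, -8]]
Verify stationarity: grad f(x*) = H x* + g = (0, 0).
Eigenvalues of H: -12, -7.
Both eigenvalues < 0, so H is negative definite -> x* is a strict local max.

max


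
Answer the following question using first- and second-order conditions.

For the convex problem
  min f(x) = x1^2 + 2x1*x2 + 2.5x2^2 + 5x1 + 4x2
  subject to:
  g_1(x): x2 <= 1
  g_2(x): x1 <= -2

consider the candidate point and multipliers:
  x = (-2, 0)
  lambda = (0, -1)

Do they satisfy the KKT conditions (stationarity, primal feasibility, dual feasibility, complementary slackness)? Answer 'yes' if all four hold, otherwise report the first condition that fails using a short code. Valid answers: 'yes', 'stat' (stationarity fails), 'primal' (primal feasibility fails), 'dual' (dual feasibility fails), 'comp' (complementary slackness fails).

Gradient of f: grad f(x) = Q x + c = (1, 0)
Constraint values g_i(x) = a_i^T x - b_i:
  g_1((-2, 0)) = -1
  g_2((-2, 0)) = 0
Stationarity residual: grad f(x) + sum_i lambda_i a_i = (0, 0)
  -> stationarity OK
Primal feasibility (all g_i <= 0): OK
Dual feasibility (all lambda_i >= 0): FAILS
Complementary slackness (lambda_i * g_i(x) = 0 for all i): OK

Verdict: the first failing condition is dual_feasibility -> dual.

dual


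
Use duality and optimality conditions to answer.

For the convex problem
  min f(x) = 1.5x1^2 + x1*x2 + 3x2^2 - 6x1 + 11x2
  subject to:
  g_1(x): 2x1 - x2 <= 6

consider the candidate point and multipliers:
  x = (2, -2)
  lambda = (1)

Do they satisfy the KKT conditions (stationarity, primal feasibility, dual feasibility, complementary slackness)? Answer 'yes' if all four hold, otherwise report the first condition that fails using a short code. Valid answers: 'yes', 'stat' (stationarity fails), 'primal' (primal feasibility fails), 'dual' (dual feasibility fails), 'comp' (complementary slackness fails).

Gradient of f: grad f(x) = Q x + c = (-2, 1)
Constraint values g_i(x) = a_i^T x - b_i:
  g_1((2, -2)) = 0
Stationarity residual: grad f(x) + sum_i lambda_i a_i = (0, 0)
  -> stationarity OK
Primal feasibility (all g_i <= 0): OK
Dual feasibility (all lambda_i >= 0): OK
Complementary slackness (lambda_i * g_i(x) = 0 for all i): OK

Verdict: yes, KKT holds.

yes


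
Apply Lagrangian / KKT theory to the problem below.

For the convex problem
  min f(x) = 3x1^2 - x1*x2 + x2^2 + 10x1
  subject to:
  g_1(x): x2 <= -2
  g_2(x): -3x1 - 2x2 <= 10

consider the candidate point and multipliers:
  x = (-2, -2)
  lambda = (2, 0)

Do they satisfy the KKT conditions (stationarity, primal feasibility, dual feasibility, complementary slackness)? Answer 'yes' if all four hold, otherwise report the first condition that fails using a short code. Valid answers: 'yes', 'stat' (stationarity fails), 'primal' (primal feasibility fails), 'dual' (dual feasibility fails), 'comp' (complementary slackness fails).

Gradient of f: grad f(x) = Q x + c = (0, -2)
Constraint values g_i(x) = a_i^T x - b_i:
  g_1((-2, -2)) = 0
  g_2((-2, -2)) = 0
Stationarity residual: grad f(x) + sum_i lambda_i a_i = (0, 0)
  -> stationarity OK
Primal feasibility (all g_i <= 0): OK
Dual feasibility (all lambda_i >= 0): OK
Complementary slackness (lambda_i * g_i(x) = 0 for all i): OK

Verdict: yes, KKT holds.

yes


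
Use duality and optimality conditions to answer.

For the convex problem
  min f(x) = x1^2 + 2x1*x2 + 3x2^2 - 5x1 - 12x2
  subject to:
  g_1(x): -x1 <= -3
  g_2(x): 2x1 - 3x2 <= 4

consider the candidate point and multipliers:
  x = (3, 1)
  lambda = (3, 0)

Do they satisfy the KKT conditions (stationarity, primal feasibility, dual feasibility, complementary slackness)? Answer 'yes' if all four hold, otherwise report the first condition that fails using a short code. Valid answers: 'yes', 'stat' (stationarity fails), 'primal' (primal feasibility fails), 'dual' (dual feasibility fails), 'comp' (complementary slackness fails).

Gradient of f: grad f(x) = Q x + c = (3, 0)
Constraint values g_i(x) = a_i^T x - b_i:
  g_1((3, 1)) = 0
  g_2((3, 1)) = -1
Stationarity residual: grad f(x) + sum_i lambda_i a_i = (0, 0)
  -> stationarity OK
Primal feasibility (all g_i <= 0): OK
Dual feasibility (all lambda_i >= 0): OK
Complementary slackness (lambda_i * g_i(x) = 0 for all i): OK

Verdict: yes, KKT holds.

yes


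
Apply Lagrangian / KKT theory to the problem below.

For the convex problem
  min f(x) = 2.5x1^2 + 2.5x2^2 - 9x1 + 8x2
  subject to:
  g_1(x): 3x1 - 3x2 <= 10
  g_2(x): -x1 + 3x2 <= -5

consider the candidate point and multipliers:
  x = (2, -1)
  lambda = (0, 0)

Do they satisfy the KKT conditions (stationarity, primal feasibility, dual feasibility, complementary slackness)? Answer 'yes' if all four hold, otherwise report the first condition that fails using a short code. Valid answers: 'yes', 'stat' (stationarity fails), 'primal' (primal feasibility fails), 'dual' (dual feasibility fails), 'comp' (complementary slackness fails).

Gradient of f: grad f(x) = Q x + c = (1, 3)
Constraint values g_i(x) = a_i^T x - b_i:
  g_1((2, -1)) = -1
  g_2((2, -1)) = 0
Stationarity residual: grad f(x) + sum_i lambda_i a_i = (1, 3)
  -> stationarity FAILS
Primal feasibility (all g_i <= 0): OK
Dual feasibility (all lambda_i >= 0): OK
Complementary slackness (lambda_i * g_i(x) = 0 for all i): OK

Verdict: the first failing condition is stationarity -> stat.

stat


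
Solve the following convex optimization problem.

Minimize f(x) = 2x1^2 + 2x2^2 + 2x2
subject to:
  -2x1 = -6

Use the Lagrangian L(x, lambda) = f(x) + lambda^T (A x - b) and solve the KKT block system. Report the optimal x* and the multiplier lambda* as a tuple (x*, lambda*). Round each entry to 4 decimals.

Form the Lagrangian:
  L(x, lambda) = (1/2) x^T Q x + c^T x + lambda^T (A x - b)
Stationarity (grad_x L = 0): Q x + c + A^T lambda = 0.
Primal feasibility: A x = b.

This gives the KKT block system:
  [ Q   A^T ] [ x     ]   [-c ]
  [ A    0  ] [ lambda ] = [ b ]

Solving the linear system:
  x*      = (3, -0.5)
  lambda* = (6)
  f(x*)   = 17.5

x* = (3, -0.5), lambda* = (6)


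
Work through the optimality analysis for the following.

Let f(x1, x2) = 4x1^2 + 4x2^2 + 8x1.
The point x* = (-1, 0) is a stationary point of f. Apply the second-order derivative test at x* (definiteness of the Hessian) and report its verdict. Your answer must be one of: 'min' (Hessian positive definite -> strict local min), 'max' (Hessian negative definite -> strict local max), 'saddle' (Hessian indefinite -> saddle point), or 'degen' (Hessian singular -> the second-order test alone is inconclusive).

Compute the Hessian H = grad^2 f:
  H = [[8, 0], [0, 8]]
Verify stationarity: grad f(x*) = H x* + g = (0, 0).
Eigenvalues of H: 8, 8.
Both eigenvalues > 0, so H is positive definite -> x* is a strict local min.

min


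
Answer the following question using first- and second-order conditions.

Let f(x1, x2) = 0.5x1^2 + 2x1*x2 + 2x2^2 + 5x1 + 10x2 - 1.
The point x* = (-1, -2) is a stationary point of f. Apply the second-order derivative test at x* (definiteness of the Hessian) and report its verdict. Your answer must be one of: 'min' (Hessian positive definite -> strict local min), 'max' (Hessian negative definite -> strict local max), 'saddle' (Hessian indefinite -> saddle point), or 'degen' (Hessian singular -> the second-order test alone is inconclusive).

Compute the Hessian H = grad^2 f:
  H = [[1, 2], [2, 4]]
Verify stationarity: grad f(x*) = H x* + g = (0, 0).
Eigenvalues of H: 0, 5.
H has a zero eigenvalue (singular; positive semidefinite but not definite), so H is neither positive definite, negative definite, nor indefinite. The second-order test alone is inconclusive -> degen.
(Indeed, f is constant along the null direction of H through x*, so x* is not a strict local extremum.)

degen


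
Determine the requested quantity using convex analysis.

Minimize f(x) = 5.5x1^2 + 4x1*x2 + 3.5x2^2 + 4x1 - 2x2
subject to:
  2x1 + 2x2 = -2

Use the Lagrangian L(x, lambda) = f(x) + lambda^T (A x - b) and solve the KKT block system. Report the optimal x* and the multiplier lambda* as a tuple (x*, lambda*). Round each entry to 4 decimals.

Form the Lagrangian:
  L(x, lambda) = (1/2) x^T Q x + c^T x + lambda^T (A x - b)
Stationarity (grad_x L = 0): Q x + c + A^T lambda = 0.
Primal feasibility: A x = b.

This gives the KKT block system:
  [ Q   A^T ] [ x     ]   [-c ]
  [ A    0  ] [ lambda ] = [ b ]

Solving the linear system:
  x*      = (-0.9, -0.1)
  lambda* = (3.15)
  f(x*)   = 1.45

x* = (-0.9, -0.1), lambda* = (3.15)


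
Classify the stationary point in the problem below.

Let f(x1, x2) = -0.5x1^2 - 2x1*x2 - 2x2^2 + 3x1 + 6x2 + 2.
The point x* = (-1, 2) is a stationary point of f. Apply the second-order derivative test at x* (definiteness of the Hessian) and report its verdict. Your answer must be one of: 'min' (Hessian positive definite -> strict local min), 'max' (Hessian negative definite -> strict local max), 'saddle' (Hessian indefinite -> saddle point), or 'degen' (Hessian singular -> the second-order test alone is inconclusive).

Compute the Hessian H = grad^2 f:
  H = [[-1, -2], [-2, -4]]
Verify stationarity: grad f(x*) = H x* + g = (0, 0).
Eigenvalues of H: -5, 0.
H has a zero eigenvalue (singular; negative semidefinite but not definite), so H is neither positive definite, negative definite, nor indefinite. The second-order test alone is inconclusive -> degen.
(Indeed, f is constant along the null direction of H through x*, so x* is not a strict local extremum.)

degen


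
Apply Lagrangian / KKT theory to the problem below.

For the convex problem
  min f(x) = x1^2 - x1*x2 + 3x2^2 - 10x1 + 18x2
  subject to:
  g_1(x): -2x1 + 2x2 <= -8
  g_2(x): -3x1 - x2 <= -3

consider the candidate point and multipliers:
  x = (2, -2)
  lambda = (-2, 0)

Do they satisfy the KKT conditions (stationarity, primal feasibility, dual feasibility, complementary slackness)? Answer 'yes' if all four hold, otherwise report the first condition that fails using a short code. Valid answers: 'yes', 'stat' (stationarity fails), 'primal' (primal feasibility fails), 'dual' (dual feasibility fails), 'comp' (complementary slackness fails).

Gradient of f: grad f(x) = Q x + c = (-4, 4)
Constraint values g_i(x) = a_i^T x - b_i:
  g_1((2, -2)) = 0
  g_2((2, -2)) = -1
Stationarity residual: grad f(x) + sum_i lambda_i a_i = (0, 0)
  -> stationarity OK
Primal feasibility (all g_i <= 0): OK
Dual feasibility (all lambda_i >= 0): FAILS
Complementary slackness (lambda_i * g_i(x) = 0 for all i): OK

Verdict: the first failing condition is dual_feasibility -> dual.

dual


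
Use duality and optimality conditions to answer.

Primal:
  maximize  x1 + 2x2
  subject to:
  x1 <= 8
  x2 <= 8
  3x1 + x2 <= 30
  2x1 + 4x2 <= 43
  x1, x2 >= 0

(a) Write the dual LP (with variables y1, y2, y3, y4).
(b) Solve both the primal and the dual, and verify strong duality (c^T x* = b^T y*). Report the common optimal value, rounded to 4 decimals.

The standard primal-dual pair for 'max c^T x s.t. A x <= b, x >= 0' is:
  Dual:  min b^T y  s.t.  A^T y >= c,  y >= 0.

So the dual LP is:
  minimize  8y1 + 8y2 + 30y3 + 43y4
  subject to:
    y1 + 3y3 + 2y4 >= 1
    y2 + y3 + 4y4 >= 2
    y1, y2, y3, y4 >= 0

Solving the primal: x* = (7.7, 6.9).
  primal value c^T x* = 21.5.
Solving the dual: y* = (0, 0, 0, 0.5).
  dual value b^T y* = 21.5.
Strong duality: c^T x* = b^T y*. Confirmed.

21.5


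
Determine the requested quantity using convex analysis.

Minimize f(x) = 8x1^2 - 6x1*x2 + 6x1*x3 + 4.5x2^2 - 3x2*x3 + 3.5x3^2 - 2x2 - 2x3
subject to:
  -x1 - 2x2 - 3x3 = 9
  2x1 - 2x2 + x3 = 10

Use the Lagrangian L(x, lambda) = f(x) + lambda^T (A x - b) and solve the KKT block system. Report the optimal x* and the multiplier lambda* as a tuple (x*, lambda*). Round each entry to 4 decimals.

Form the Lagrangian:
  L(x, lambda) = (1/2) x^T Q x + c^T x + lambda^T (A x - b)
Stationarity (grad_x L = 0): Q x + c + A^T lambda = 0.
Primal feasibility: A x = b.

This gives the KKT block system:
  [ Q   A^T ] [ x     ]   [-c ]
  [ A    0  ] [ lambda ] = [ b ]

Solving the linear system:
  x*      = (0.9392, -4.288, -0.4544)
  lambda* = (-2.2784, -20.1536)
  f(x*)   = 115.7632

x* = (0.9392, -4.288, -0.4544), lambda* = (-2.2784, -20.1536)


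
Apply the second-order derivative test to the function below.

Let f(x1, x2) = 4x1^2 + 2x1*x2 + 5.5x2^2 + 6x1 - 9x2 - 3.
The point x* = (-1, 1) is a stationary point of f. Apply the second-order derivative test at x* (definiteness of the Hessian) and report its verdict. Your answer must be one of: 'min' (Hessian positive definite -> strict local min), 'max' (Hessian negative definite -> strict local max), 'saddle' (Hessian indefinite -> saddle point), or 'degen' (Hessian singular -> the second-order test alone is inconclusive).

Compute the Hessian H = grad^2 f:
  H = [[8, 2], [2, 11]]
Verify stationarity: grad f(x*) = H x* + g = (0, 0).
Eigenvalues of H: 7, 12.
Both eigenvalues > 0, so H is positive definite -> x* is a strict local min.

min


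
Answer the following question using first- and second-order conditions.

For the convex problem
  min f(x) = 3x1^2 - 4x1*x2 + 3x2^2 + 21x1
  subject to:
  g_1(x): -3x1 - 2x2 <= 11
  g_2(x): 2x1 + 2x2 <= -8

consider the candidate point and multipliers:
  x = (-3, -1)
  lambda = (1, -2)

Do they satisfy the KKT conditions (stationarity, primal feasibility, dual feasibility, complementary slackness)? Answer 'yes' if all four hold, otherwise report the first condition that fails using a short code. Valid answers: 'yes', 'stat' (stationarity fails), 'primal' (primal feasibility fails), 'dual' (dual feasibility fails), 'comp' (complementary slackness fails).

Gradient of f: grad f(x) = Q x + c = (7, 6)
Constraint values g_i(x) = a_i^T x - b_i:
  g_1((-3, -1)) = 0
  g_2((-3, -1)) = 0
Stationarity residual: grad f(x) + sum_i lambda_i a_i = (0, 0)
  -> stationarity OK
Primal feasibility (all g_i <= 0): OK
Dual feasibility (all lambda_i >= 0): FAILS
Complementary slackness (lambda_i * g_i(x) = 0 for all i): OK

Verdict: the first failing condition is dual_feasibility -> dual.

dual


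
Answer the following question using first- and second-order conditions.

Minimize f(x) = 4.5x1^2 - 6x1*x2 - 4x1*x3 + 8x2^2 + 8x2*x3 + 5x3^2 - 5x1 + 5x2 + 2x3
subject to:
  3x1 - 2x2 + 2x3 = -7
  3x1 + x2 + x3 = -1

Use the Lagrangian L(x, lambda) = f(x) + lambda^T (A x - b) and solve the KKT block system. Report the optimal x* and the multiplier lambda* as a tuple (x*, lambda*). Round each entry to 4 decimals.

Form the Lagrangian:
  L(x, lambda) = (1/2) x^T Q x + c^T x + lambda^T (A x - b)
Stationarity (grad_x L = 0): Q x + c + A^T lambda = 0.
Primal feasibility: A x = b.

This gives the KKT block system:
  [ Q   A^T ] [ x     ]   [-c ]
  [ A    0  ] [ lambda ] = [ b ]

Solving the linear system:
  x*      = (-0.1213, 1.341, -1.9771)
  lambda* = (4.4811, -2.4047)
  f(x*)   = 16.1603

x* = (-0.1213, 1.341, -1.9771), lambda* = (4.4811, -2.4047)


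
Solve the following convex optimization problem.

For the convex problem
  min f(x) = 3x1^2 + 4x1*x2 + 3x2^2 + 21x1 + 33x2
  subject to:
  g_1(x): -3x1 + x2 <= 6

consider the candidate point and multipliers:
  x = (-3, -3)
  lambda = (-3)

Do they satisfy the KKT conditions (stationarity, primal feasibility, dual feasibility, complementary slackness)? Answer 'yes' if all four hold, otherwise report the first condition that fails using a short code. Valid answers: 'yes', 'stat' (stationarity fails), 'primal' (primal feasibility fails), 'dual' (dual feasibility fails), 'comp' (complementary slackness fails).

Gradient of f: grad f(x) = Q x + c = (-9, 3)
Constraint values g_i(x) = a_i^T x - b_i:
  g_1((-3, -3)) = 0
Stationarity residual: grad f(x) + sum_i lambda_i a_i = (0, 0)
  -> stationarity OK
Primal feasibility (all g_i <= 0): OK
Dual feasibility (all lambda_i >= 0): FAILS
Complementary slackness (lambda_i * g_i(x) = 0 for all i): OK

Verdict: the first failing condition is dual_feasibility -> dual.

dual


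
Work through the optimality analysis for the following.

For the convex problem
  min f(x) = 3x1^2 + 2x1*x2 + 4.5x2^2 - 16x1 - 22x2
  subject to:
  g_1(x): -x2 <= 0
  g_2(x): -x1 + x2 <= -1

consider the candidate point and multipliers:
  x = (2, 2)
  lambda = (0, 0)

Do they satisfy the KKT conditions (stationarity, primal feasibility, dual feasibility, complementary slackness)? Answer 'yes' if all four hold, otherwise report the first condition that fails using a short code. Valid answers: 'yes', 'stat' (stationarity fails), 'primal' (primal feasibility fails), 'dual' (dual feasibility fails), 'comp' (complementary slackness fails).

Gradient of f: grad f(x) = Q x + c = (0, 0)
Constraint values g_i(x) = a_i^T x - b_i:
  g_1((2, 2)) = -2
  g_2((2, 2)) = 1
Stationarity residual: grad f(x) + sum_i lambda_i a_i = (0, 0)
  -> stationarity OK
Primal feasibility (all g_i <= 0): FAILS
Dual feasibility (all lambda_i >= 0): OK
Complementary slackness (lambda_i * g_i(x) = 0 for all i): OK

Verdict: the first failing condition is primal_feasibility -> primal.

primal


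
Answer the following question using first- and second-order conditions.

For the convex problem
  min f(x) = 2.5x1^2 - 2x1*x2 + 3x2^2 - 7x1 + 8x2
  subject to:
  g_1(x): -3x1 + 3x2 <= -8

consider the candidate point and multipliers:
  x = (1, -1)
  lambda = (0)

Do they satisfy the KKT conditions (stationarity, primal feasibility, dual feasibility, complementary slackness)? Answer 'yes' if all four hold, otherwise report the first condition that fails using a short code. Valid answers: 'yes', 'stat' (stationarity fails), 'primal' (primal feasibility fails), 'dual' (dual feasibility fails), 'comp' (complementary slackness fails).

Gradient of f: grad f(x) = Q x + c = (0, 0)
Constraint values g_i(x) = a_i^T x - b_i:
  g_1((1, -1)) = 2
Stationarity residual: grad f(x) + sum_i lambda_i a_i = (0, 0)
  -> stationarity OK
Primal feasibility (all g_i <= 0): FAILS
Dual feasibility (all lambda_i >= 0): OK
Complementary slackness (lambda_i * g_i(x) = 0 for all i): OK

Verdict: the first failing condition is primal_feasibility -> primal.

primal


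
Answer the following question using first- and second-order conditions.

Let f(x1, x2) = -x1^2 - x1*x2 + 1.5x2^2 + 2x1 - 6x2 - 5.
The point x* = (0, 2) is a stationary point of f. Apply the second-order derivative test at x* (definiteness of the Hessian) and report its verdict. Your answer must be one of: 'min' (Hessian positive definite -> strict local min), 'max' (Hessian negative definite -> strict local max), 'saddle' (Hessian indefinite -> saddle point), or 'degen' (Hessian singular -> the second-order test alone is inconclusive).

Compute the Hessian H = grad^2 f:
  H = [[-2, -1], [-1, 3]]
Verify stationarity: grad f(x*) = H x* + g = (0, 0).
Eigenvalues of H: -2.1926, 3.1926.
Eigenvalues have mixed signs, so H is indefinite -> x* is a saddle point.

saddle


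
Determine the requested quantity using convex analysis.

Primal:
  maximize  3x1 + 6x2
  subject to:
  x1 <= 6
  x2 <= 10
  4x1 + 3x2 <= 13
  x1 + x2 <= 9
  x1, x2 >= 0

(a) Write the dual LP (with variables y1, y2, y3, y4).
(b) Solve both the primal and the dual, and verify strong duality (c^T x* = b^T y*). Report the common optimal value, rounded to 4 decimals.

The standard primal-dual pair for 'max c^T x s.t. A x <= b, x >= 0' is:
  Dual:  min b^T y  s.t.  A^T y >= c,  y >= 0.

So the dual LP is:
  minimize  6y1 + 10y2 + 13y3 + 9y4
  subject to:
    y1 + 4y3 + y4 >= 3
    y2 + 3y3 + y4 >= 6
    y1, y2, y3, y4 >= 0

Solving the primal: x* = (0, 4.3333).
  primal value c^T x* = 26.
Solving the dual: y* = (0, 0, 2, 0).
  dual value b^T y* = 26.
Strong duality: c^T x* = b^T y*. Confirmed.

26


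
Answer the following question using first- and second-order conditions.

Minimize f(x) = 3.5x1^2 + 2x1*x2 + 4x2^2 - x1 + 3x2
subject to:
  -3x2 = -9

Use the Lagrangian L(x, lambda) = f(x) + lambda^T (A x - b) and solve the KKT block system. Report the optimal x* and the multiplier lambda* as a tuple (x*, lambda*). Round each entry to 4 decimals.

Form the Lagrangian:
  L(x, lambda) = (1/2) x^T Q x + c^T x + lambda^T (A x - b)
Stationarity (grad_x L = 0): Q x + c + A^T lambda = 0.
Primal feasibility: A x = b.

This gives the KKT block system:
  [ Q   A^T ] [ x     ]   [-c ]
  [ A    0  ] [ lambda ] = [ b ]

Solving the linear system:
  x*      = (-0.7143, 3)
  lambda* = (8.5238)
  f(x*)   = 43.2143

x* = (-0.7143, 3), lambda* = (8.5238)


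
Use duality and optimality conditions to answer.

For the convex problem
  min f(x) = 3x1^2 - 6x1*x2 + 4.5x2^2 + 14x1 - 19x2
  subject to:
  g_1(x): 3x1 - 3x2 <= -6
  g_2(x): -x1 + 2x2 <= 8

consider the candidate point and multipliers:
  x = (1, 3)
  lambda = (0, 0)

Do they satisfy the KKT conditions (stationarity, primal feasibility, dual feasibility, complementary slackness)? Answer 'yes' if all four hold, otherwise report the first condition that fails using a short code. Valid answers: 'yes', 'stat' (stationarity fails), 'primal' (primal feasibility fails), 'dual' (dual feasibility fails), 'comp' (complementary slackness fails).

Gradient of f: grad f(x) = Q x + c = (2, 2)
Constraint values g_i(x) = a_i^T x - b_i:
  g_1((1, 3)) = 0
  g_2((1, 3)) = -3
Stationarity residual: grad f(x) + sum_i lambda_i a_i = (2, 2)
  -> stationarity FAILS
Primal feasibility (all g_i <= 0): OK
Dual feasibility (all lambda_i >= 0): OK
Complementary slackness (lambda_i * g_i(x) = 0 for all i): OK

Verdict: the first failing condition is stationarity -> stat.

stat


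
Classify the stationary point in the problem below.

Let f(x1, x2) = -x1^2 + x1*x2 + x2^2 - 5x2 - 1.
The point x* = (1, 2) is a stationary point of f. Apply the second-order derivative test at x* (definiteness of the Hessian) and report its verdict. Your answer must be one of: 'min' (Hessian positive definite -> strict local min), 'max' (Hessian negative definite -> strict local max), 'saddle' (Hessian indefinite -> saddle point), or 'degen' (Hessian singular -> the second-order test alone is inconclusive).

Compute the Hessian H = grad^2 f:
  H = [[-2, 1], [1, 2]]
Verify stationarity: grad f(x*) = H x* + g = (0, 0).
Eigenvalues of H: -2.2361, 2.2361.
Eigenvalues have mixed signs, so H is indefinite -> x* is a saddle point.

saddle


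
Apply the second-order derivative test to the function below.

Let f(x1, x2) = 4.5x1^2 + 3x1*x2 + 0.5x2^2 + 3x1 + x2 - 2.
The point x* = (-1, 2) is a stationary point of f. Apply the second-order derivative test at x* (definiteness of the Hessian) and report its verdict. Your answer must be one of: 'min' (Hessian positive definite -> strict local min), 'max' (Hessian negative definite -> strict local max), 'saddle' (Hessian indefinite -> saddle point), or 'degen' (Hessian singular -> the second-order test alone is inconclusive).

Compute the Hessian H = grad^2 f:
  H = [[9, 3], [3, 1]]
Verify stationarity: grad f(x*) = H x* + g = (0, 0).
Eigenvalues of H: 0, 10.
H has a zero eigenvalue (singular; positive semidefinite but not definite), so H is neither positive definite, negative definite, nor indefinite. The second-order test alone is inconclusive -> degen.
(Indeed, f is constant along the null direction of H through x*, so x* is not a strict local extremum.)

degen


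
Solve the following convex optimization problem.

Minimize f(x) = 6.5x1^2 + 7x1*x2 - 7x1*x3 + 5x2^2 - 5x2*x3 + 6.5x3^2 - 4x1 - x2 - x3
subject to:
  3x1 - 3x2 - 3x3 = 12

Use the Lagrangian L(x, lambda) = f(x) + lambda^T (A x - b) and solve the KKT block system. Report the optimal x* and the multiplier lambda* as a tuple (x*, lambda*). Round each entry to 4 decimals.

Form the Lagrangian:
  L(x, lambda) = (1/2) x^T Q x + c^T x + lambda^T (A x - b)
Stationarity (grad_x L = 0): Q x + c + A^T lambda = 0.
Primal feasibility: A x = b.

This gives the KKT block system:
  [ Q   A^T ] [ x     ]   [-c ]
  [ A    0  ] [ lambda ] = [ b ]

Solving the linear system:
  x*      = (1.7605, -1.9684, -0.2711)
  lambda* = (-2.3351)
  f(x*)   = 11.6092

x* = (1.7605, -1.9684, -0.2711), lambda* = (-2.3351)


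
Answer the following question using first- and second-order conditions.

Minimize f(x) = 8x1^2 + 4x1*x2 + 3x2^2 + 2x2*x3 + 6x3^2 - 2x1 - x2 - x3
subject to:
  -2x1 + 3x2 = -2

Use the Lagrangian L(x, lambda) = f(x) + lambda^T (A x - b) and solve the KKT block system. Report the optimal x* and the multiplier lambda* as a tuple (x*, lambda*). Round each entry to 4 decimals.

Form the Lagrangian:
  L(x, lambda) = (1/2) x^T Q x + c^T x + lambda^T (A x - b)
Stationarity (grad_x L = 0): Q x + c + A^T lambda = 0.
Primal feasibility: A x = b.

This gives the KKT block system:
  [ Q   A^T ] [ x     ]   [-c ]
  [ A    0  ] [ lambda ] = [ b ]

Solving the linear system:
  x*      = (0.3245, -0.4503, 0.1584)
  lambda* = (0.6957)
  f(x*)   = 0.5171

x* = (0.3245, -0.4503, 0.1584), lambda* = (0.6957)


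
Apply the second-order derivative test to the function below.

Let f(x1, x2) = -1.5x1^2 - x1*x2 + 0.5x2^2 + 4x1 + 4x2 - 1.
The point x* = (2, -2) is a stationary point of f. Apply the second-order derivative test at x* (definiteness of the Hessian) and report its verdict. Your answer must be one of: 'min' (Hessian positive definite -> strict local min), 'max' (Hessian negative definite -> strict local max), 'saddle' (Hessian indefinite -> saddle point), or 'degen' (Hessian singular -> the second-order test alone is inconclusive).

Compute the Hessian H = grad^2 f:
  H = [[-3, -1], [-1, 1]]
Verify stationarity: grad f(x*) = H x* + g = (0, 0).
Eigenvalues of H: -3.2361, 1.2361.
Eigenvalues have mixed signs, so H is indefinite -> x* is a saddle point.

saddle


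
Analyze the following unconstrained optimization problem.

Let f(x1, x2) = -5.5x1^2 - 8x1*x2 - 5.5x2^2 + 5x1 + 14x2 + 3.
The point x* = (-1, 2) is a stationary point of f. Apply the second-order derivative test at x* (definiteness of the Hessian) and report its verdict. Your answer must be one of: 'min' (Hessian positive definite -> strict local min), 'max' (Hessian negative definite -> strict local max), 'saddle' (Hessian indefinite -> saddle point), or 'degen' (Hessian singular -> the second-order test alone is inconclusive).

Compute the Hessian H = grad^2 f:
  H = [[-11, -8], [-8, -11]]
Verify stationarity: grad f(x*) = H x* + g = (0, 0).
Eigenvalues of H: -19, -3.
Both eigenvalues < 0, so H is negative definite -> x* is a strict local max.

max


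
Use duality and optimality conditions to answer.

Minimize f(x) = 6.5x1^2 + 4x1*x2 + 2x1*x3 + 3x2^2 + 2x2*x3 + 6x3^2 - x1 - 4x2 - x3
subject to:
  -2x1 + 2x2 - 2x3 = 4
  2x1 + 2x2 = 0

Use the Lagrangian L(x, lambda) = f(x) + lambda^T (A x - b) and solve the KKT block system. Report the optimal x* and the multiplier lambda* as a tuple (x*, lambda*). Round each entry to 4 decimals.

Form the Lagrangian:
  L(x, lambda) = (1/2) x^T Q x + c^T x + lambda^T (A x - b)
Stationarity (grad_x L = 0): Q x + c + A^T lambda = 0.
Primal feasibility: A x = b.

This gives the KKT block system:
  [ Q   A^T ] [ x     ]   [-c ]
  [ A    0  ] [ lambda ] = [ b ]

Solving the linear system:
  x*      = (-0.8983, 0.8983, -0.2034)
  lambda* = (-1.7203, 3.0254)
  f(x*)   = 2.1949

x* = (-0.8983, 0.8983, -0.2034), lambda* = (-1.7203, 3.0254)
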